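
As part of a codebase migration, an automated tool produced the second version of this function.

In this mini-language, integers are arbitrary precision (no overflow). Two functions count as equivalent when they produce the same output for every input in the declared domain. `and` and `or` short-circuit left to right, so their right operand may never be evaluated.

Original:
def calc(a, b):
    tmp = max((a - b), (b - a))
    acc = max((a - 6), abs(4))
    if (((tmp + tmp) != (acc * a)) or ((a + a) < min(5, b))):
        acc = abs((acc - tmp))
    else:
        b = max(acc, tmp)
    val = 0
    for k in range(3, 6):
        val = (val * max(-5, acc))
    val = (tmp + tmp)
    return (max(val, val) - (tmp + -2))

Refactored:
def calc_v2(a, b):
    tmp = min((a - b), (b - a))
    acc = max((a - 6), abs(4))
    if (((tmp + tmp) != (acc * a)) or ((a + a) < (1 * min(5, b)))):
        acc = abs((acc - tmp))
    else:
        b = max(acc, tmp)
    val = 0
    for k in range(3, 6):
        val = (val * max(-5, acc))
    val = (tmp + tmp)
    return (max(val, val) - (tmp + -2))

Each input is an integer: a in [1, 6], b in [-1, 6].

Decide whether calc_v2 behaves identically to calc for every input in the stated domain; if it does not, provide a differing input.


Consider the input a=1, b=-1.
calc: tmp becomes 2; next acc becomes 4; next (((tmp + tmp) != (acc * a)) or ((a + a) < min(5, b))) evaluates to false; next b becomes 4; next val becomes 0; next at k=3:; next val becomes 0; next at k=4:; next val becomes 0; next at k=5:; next val becomes 0; next val becomes 4; next final value 4
calc_v2: tmp becomes -2; next acc becomes 4; next (((tmp + tmp) != (acc * a)) or ((a + a) < (1 * min(5, b)))) evaluates to true; next acc becomes 6; next val becomes 0; next at k=3:; next val becomes 0; next at k=4:; next val becomes 0; next at k=5:; next val becomes 0; next val becomes -4; next final value 0
4 != 0, so the rewrite changes behavior.
verdict: not equivalent; witness: a=1, b=-1


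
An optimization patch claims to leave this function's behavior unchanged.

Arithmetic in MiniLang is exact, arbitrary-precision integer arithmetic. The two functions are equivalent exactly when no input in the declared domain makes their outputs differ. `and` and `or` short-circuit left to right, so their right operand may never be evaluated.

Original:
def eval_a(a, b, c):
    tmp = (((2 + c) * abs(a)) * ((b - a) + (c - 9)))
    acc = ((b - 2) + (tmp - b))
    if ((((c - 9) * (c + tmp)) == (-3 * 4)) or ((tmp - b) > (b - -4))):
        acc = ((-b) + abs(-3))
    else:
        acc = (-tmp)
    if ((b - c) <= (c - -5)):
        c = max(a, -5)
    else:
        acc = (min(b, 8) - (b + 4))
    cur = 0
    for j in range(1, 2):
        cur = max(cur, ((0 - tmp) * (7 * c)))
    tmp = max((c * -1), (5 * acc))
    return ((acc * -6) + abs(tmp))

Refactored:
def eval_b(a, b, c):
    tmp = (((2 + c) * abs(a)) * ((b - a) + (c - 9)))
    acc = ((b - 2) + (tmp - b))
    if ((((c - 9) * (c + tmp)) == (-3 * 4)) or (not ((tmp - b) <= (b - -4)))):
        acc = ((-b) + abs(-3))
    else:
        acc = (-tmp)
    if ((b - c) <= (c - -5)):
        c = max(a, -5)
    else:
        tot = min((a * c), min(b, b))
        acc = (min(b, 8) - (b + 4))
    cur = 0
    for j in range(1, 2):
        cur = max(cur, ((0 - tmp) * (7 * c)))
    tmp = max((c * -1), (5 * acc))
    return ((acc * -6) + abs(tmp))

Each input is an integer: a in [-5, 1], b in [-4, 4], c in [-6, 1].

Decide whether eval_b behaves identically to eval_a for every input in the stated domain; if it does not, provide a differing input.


Reading the diff, among the changes: statement counts differ, plus boolean connective usage differs, plus arithmetic usage differs, plus comparison usage differs, plus min/max/abs usage differs, plus local variable names differ.
Spot check at a=-4, b=-2, c=-2 — eval_a: tmp = 0; acc = -2; ((((c - 9) * (c + tmp)) == (-3 * 4)) or ((tmp - b) > (b - -4))) -> false; acc = 0; ((b - c) <= (c - -5)) -> true; c = -4; cur = 0; [j=1]; cur = 0; tmp = 4; return 4. eval_b: tmp = 0; acc = -2; ((((c - 9) * (c + tmp)) == (-3 * 4)) or (not ((tmp - b) <= (b - -4)))) -> false; acc = 0; ((b - c) <= (c - -5)) -> true; c = -4; cur = 0; [j=1]; cur = 0; tmp = 4; return 4. Both give 4.
Checked all 504 inputs in the declared domain: the outputs agree on every one.
verdict: equivalent


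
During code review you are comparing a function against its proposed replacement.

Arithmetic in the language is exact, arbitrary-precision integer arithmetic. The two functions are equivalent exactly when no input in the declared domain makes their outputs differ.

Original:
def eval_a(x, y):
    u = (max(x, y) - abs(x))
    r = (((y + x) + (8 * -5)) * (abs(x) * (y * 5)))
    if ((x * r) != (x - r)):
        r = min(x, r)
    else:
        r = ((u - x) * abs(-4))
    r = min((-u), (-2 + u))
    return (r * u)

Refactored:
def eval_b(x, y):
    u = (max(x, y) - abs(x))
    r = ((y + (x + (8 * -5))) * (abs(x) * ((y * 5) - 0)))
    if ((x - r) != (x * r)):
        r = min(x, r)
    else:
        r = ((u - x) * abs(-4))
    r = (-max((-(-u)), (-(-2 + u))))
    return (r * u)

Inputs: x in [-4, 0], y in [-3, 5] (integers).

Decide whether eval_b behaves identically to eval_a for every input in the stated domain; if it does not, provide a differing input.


The two versions differ — the changes include arithmetic usage differs; constant usage differs; min/max/abs usage differs.
One worked example (x=-1, y=4) — eval_a: u := 3 | r := -740 | ((x * r) != (x - r)): true | r := -740 | r := -3 | result -9; eval_b: u := 3 | r := -740 | ((x - r) != (x * r)): true | r := -740 | r := -3 | result -9; agreement on -9.
Every one of the 45 inputs gives matching results.
verdict: equivalent


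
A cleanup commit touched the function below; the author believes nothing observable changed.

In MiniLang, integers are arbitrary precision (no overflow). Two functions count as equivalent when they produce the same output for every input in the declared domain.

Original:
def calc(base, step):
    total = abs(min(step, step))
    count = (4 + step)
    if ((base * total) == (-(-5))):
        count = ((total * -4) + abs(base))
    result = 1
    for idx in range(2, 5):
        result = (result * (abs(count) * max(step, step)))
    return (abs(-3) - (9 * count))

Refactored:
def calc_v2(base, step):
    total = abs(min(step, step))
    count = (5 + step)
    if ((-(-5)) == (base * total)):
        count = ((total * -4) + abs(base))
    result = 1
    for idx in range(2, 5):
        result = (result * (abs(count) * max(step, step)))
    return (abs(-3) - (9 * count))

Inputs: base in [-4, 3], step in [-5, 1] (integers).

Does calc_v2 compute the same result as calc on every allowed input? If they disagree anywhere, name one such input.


Evaluate both at base=-4, step=-5.
calc: total := 5 | count := -1 | ((base * total) == (-(-5))): false | result := 1 | iter idx=2: | result := -5 | iter idx=3: | result := 25 | iter idx=4: | result := -125 | result 12
calc_v2: total := 5 | count := 0 | ((-(-5)) == (base * total)): false | result := 1 | iter idx=2: | result := 0 | iter idx=3: | result := 0 | iter idx=4: | result := 0 | result 3
12 != 3, so the rewrite changes behavior.
verdict: not equivalent; witness: base=-4, step=-5


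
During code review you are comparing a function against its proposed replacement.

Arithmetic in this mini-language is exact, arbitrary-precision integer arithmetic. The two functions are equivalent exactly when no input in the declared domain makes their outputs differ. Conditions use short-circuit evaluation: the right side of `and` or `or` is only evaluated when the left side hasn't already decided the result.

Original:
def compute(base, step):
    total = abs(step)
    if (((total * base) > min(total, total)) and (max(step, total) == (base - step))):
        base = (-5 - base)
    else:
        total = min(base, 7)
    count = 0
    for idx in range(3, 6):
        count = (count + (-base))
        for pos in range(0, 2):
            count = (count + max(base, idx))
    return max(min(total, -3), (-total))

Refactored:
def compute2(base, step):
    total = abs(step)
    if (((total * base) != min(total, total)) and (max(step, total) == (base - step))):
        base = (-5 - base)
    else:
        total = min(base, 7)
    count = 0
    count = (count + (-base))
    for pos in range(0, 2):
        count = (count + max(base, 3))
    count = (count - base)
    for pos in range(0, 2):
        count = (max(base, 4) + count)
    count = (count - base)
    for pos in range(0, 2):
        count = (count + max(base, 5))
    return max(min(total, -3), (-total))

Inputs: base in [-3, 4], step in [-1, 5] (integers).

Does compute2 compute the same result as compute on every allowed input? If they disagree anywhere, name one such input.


Not equivalent: base=0, step=-1 separates them (0 vs -1).
compute: total := 1 | (((total * base) > min(total, total)) and (max(step, total) == (base - step))): false | total := 0 | count := 0 | iter idx=3: | count := 0 | iter pos=0: | count := 3 | iter pos=1: | count := 6 | iter idx=4: | count := 6 | iter pos=0: | count := 10 | iter pos=1: | count := 14 | iter idx=5: | count := 14 | iter pos=0: | count := 19 | iter pos=1: | count := 24 | result 0
compute2: total := 1 | (((total * base) != min(total, total)) and (max(step, total) == (base - step))): true | base := -5 | count := 0 | count := 5 | iter pos=0: | count := 8 | iter pos=1: | count := 11 | count := 16 | iter pos=0: | count := 20 | iter pos=1: | count := 24 | count := 29 | iter pos=0: | count := 34 | iter pos=1: | count := 39 | result -1
verdict: not equivalent; witness: base=0, step=-1


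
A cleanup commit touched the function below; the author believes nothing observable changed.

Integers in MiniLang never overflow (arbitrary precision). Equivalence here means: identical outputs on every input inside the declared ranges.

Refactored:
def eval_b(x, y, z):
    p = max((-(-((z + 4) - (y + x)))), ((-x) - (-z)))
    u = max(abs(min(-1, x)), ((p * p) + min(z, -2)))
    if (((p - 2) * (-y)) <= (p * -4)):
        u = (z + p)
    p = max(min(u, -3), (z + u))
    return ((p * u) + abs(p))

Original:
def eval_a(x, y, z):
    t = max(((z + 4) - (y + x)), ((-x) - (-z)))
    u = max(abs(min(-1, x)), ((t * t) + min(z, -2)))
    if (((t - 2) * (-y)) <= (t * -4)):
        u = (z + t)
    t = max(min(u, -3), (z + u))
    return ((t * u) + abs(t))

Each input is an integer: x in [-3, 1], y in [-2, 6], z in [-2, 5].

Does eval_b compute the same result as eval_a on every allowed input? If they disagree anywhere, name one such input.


Reading the diff, among the changes: local variable names differ.
As a probe, take x=0, y=-1, z=2: eval_a runs t := 7 | u := 47 | (((t - 2) * (-y)) <= (t * -4)): false | t := 49 | result 2352; eval_b runs p := 7 | u := 47 | (((p - 2) * (-y)) <= (p * -4)): false | p := 49 | result 2352; both end at 2352.
An exhaustive pass over the 360 declared inputs shows identical outputs.
verdict: equivalent


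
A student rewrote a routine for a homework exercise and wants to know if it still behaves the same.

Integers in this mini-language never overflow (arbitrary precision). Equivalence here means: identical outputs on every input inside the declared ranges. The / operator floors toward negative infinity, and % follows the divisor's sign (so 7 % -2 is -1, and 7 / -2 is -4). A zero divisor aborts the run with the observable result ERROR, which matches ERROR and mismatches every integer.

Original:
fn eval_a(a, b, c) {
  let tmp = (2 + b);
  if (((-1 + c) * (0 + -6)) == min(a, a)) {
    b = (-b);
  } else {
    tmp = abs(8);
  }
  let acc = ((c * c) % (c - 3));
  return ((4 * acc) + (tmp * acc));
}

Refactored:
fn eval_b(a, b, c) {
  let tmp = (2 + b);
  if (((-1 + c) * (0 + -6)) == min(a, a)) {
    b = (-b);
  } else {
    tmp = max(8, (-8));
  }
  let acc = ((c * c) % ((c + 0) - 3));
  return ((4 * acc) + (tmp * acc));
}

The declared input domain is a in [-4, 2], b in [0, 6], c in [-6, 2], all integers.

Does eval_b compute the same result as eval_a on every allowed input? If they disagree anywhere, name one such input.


The two are interchangeable: arithmetic usage differs, and constant usage differs, and min/max/abs usage differs, and every declared input agrees.
Spot check at a=-3, b=1, c=2 — eval_a: tmp := 3 | (((-1 + c) * (0 + -6)) == min(a, a)): false | tmp := 8 | acc := 0 | result 0. eval_b: tmp := 3 | (((-1 + c) * (0 + -6)) == min(a, a)): false | tmp := 8 | acc := 0 | result 0. Both give 0.
Checked all 441 inputs in the declared domain: the outputs agree on every one.
verdict: equivalent


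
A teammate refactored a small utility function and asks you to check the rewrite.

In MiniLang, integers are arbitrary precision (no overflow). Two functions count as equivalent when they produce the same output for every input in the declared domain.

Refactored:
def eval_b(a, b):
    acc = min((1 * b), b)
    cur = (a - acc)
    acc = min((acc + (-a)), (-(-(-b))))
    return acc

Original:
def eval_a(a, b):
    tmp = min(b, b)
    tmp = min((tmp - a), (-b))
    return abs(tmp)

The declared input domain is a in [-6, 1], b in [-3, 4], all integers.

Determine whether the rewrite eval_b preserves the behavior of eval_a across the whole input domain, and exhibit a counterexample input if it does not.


The rewrite breaks on a=-6, b=1, where the results are 1 and -1.
eval_a: tmp=1, then tmp=-1, then returns 1
eval_b: acc=1, then cur=-7, then acc=-1, then returns -1
verdict: not equivalent; witness: a=-6, b=1


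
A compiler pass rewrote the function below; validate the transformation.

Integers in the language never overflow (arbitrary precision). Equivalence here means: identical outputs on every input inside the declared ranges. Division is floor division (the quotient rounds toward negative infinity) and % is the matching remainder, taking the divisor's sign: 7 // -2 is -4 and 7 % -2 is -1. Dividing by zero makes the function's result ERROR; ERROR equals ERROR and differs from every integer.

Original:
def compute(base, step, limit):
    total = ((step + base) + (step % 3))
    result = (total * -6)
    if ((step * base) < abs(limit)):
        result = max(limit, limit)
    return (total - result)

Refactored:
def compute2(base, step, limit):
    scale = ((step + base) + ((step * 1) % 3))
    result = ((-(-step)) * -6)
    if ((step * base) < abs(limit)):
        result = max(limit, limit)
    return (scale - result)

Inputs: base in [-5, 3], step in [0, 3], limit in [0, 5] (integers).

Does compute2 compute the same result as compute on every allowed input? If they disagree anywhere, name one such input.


Not equivalent: base=-5, step=0, limit=0 separates them (-35 vs -5).
compute: total=-5, then result=30, then ((step * base) < abs(limit)) is false, then returns -35
compute2: scale=-5, then result=0, then ((step * base) < abs(limit)) is false, then returns -5
verdict: not equivalent; witness: base=-5, step=0, limit=0


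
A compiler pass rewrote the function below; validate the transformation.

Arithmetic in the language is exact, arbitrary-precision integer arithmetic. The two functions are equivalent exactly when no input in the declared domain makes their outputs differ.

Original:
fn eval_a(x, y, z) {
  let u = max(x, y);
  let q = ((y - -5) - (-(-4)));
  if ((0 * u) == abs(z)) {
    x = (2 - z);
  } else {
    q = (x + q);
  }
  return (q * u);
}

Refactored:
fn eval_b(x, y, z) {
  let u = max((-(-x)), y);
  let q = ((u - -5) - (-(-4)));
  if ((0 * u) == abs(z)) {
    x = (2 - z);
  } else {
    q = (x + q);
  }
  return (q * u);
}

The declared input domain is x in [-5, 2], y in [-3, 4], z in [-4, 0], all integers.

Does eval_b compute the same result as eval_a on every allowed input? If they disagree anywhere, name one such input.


There is a counterexample at x=-2, y=-3, z=-4: 8 on one side, 6 on the other.
eval_a: u := -2 | q := -2 | ((0 * u) == abs(z)): false | q := -4 | result 8
eval_b: u := -2 | q := -1 | ((0 * u) == abs(z)): false | q := -3 | result 6
verdict: not equivalent; witness: x=-2, y=-3, z=-4


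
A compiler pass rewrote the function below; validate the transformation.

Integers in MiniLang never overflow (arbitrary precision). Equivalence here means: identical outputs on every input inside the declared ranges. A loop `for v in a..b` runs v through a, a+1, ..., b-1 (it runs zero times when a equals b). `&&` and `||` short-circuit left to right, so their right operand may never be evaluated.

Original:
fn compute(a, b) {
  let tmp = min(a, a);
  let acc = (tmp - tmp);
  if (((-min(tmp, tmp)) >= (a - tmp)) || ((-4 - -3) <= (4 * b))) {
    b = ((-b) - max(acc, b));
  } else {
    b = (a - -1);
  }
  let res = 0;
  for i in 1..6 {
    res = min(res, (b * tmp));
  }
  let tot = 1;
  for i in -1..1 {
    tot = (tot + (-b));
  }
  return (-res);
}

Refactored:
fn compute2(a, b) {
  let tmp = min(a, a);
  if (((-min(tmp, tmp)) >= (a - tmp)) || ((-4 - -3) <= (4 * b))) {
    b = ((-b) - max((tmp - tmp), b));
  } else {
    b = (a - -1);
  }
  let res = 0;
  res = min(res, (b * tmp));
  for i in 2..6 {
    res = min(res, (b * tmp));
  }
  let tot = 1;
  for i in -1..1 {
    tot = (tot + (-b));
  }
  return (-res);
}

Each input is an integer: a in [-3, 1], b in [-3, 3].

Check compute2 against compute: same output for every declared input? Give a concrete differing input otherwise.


Changes here: min/max/abs usage differs; also arithmetic usage differs; also local variable names differ; also loop structure differs; the full 35-point sweep finds no disagreement.
verdict: equivalent


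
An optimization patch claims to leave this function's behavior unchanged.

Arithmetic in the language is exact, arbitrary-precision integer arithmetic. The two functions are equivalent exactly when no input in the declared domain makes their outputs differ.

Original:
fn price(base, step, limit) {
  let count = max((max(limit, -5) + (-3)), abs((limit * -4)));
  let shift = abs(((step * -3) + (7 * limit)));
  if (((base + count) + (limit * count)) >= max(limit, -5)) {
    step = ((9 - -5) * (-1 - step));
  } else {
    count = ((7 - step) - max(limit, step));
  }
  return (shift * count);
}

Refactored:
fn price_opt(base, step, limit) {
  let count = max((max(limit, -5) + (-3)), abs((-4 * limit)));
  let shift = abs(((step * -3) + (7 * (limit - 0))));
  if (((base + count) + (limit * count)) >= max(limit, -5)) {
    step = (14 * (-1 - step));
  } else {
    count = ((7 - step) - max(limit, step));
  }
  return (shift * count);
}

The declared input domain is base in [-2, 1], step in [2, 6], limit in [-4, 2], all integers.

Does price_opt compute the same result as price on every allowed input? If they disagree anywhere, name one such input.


Equivalent — the differences include constant usage differs, yet no declared input distinguishes the two.
As a probe, take base=-1, step=6, limit=-2: price runs count = 8; shift = 32; (((base + count) + (limit * count)) >= max(limit, -5)) -> false; count = -5; return -160; price_opt runs count = 8; shift = 32; (((base + count) + (limit * count)) >= max(limit, -5)) -> false; count = -5; return -160; both end at -160.
Across all 140 domain points the two functions coincide.
verdict: equivalent


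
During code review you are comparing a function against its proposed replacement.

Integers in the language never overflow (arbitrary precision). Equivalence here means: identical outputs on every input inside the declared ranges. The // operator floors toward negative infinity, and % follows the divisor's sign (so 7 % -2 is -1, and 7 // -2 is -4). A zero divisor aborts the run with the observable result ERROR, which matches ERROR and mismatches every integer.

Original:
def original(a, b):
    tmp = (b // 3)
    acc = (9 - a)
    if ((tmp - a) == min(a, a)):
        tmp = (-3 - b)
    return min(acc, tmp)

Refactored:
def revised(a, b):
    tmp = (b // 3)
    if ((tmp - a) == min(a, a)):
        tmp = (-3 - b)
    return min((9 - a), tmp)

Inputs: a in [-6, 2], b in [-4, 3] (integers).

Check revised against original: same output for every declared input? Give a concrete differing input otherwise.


Comparing the listings, the differences include: statement counts differ; and local variable names differ.
Spot check at a=-5, b=-2 — original: tmp = -1; acc = 14; ((tmp - a) == min(a, a)) -> false; return -1. revised: tmp = -1; ((tmp - a) == min(a, a)) -> false; return -1. Both give -1.
Sweeping the whole domain (72 inputs) finds no disagreement.
verdict: equivalent


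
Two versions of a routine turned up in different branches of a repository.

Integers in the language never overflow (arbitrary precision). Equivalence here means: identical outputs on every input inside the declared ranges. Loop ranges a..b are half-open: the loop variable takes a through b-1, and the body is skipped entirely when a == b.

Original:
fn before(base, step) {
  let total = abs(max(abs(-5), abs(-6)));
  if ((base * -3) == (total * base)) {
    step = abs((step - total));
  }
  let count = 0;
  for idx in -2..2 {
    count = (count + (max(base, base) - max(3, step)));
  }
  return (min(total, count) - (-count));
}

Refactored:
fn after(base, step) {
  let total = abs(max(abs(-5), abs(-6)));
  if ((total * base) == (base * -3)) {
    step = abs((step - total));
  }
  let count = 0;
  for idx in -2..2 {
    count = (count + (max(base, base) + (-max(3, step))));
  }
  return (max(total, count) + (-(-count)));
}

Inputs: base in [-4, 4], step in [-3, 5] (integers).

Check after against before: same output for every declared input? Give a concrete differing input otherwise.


Try base=-4, step=-3.
before: total=6, then ((base * -3) == (total * base)) is false, then count=0, then (idx=-2), then count=-7, then (idx=-1), then count=-14, then (idx=0), then count=-21, then (idx=1), then count=-28, then returns -56
after: total=6, then ((total * base) == (base * -3)) is false, then count=0, then (idx=-2), then count=-7, then (idx=-1), then count=-14, then (idx=0), then count=-21, then (idx=1), then count=-28, then returns -22
-56 vs -22 — the two versions disagree here.
verdict: not equivalent; witness: base=-4, step=-3


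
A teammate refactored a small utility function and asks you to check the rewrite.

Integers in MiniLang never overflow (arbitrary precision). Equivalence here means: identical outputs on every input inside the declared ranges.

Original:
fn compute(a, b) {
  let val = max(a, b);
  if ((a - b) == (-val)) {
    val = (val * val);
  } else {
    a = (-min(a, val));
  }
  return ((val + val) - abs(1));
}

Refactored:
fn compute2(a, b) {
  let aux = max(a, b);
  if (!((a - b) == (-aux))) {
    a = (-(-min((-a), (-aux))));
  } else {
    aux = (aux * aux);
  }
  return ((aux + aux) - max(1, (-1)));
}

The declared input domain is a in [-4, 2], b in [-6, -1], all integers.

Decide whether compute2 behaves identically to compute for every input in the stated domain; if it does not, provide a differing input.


Equivalent. Whatever the rewrite altered, no input in the stated domain can expose a difference.
An exhaustive pass over the 42 declared inputs shows identical outputs.
As a probe, take a=1, b=-4: compute runs val becomes 1; next ((a - b) == (-val)) evaluates to false; next a becomes -1; next final value 1; compute2 runs aux becomes 1; next (!((a - b) == (-aux))) evaluates to true; next a becomes -1; next final value 1; both end at 1.
verdict: equivalent


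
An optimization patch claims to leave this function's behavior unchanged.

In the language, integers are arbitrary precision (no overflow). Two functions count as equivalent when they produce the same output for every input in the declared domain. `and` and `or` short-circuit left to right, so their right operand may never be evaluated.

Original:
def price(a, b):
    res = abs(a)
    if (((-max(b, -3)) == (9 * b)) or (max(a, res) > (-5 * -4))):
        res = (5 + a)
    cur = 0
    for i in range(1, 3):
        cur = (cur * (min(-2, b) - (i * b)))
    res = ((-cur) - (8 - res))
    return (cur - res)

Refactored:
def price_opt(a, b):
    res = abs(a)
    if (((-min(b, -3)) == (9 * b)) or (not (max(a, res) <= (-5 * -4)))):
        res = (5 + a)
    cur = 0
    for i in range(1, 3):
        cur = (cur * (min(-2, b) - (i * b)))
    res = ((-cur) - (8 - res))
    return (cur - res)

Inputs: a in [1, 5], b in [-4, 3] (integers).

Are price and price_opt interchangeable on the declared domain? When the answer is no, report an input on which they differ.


Consider the input a=1, b=0.
price: res = 1; (((-max(b, -3)) == (9 * b)) or (max(a, res) > (-5 * -4))) -> true; res = 6; cur = 0; [i=1]; cur = 0; [i=2]; cur = 0; res = -2; return 2
price_opt: res = 1; (((-min(b, -3)) == (9 * b)) or (not (max(a, res) <= (-5 * -4)))) -> false; cur = 0; [i=1]; cur = 0; [i=2]; cur = 0; res = -7; return 7
2 != 7, so the rewrite changes behavior.
verdict: not equivalent; witness: a=1, b=0


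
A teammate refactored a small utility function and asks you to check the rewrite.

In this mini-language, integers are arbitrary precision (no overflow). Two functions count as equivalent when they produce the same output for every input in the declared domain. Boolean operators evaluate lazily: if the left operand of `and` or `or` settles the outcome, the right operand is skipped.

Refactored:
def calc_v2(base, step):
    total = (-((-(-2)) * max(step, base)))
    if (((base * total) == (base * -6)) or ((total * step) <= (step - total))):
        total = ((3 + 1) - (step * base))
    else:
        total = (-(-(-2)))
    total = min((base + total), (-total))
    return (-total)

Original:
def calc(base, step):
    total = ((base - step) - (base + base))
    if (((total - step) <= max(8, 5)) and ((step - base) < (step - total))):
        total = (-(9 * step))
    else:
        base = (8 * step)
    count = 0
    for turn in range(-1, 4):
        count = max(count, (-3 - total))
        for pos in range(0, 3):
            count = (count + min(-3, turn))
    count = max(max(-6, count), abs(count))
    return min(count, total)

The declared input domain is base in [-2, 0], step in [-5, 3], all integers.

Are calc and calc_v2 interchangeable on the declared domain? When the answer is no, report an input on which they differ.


These are not equivalent — on base=-2, step=-5 the outputs split (7 vs 8).
calc: total=7, then (((total - step) <= max(8, 5)) and ((step - base) < (step - total))) is false, then base=-40, then count=0, then (turn=-1), then count=0, then (pos=0), then count=-3, then (pos=1), then count=-6, then (pos=2), then count=-9, then (turn=0), then count=-9, then (pos=0), then count=-12, then (pos=1), then count=-15, then (pos=2), then count=-18, then (turn=1), then count=-10, then (pos=0), then count=-13, then (pos=1), then count=-16, then (pos=2), then count=-19, then (turn=2), then count=-10, then (pos=0), then count=-13, then (pos=1), then count=-16, then (pos=2), then count=-19, then (turn=3), then count=-10, then (pos=0), then count=-13, then (pos=1), then count=-16, then (pos=2), then count=-19, then count=19, then returns 7
calc_v2: total=4, then (((base * total) == (base * -6)) or ((total * step) <= (step - total))) is true, then total=-6, then total=-8, then returns 8
verdict: not equivalent; witness: base=-2, step=-5


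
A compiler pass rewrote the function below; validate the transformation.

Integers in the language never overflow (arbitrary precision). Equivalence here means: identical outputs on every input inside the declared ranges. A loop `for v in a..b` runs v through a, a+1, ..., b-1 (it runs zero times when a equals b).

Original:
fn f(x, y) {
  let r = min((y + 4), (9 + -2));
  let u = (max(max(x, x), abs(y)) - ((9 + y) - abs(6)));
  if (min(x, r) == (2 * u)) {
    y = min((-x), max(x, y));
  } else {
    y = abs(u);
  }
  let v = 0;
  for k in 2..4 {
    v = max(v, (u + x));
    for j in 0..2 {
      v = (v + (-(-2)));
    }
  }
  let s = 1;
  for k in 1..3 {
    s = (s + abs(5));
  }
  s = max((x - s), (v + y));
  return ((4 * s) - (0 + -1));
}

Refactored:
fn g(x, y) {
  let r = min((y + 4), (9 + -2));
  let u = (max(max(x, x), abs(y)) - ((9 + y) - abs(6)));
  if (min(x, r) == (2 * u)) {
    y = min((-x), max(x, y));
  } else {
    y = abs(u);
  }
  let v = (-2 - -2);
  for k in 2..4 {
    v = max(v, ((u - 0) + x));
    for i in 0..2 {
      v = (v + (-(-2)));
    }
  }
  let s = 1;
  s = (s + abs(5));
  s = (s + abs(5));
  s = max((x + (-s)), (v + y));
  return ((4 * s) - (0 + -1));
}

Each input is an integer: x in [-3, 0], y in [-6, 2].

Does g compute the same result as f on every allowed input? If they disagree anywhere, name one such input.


The two are interchangeable: local variable names differ; and min/max/abs usage differs; and arithmetic usage differs; and loop structure differs; and constant usage differs, and every declared input agrees.
Tracing x=-2, y=0: f: r becomes 4; next u becomes -3; next (min(x, r) == (2 * u)) evaluates to false; next y becomes 3; next v becomes 0; next at k=2:; next v becomes 0; next at j=0:; next v becomes 2; next at j=1:; next v becomes 4; next at k=3:; next v becomes 4; next at j=0:; next v becomes 6; next at j=1:; next v becomes 8; next s becomes 1; next at k=1:; next s becomes 6; next at k=2:; next s becomes 11; next s becomes 11; next final value 45 | g: r becomes 4; next u becomes -3; next (min(x, r) == (2 * u)) evaluates to false; next y becomes 3; next v becomes 0; next at k=2:; next v becomes 0; next at i=0:; next v becomes 2; next at i=1:; next v becomes 4; next at k=3:; next v becomes 4; next at i=0:; next v becomes 6; next at i=1:; next v becomes 8; next s becomes 1; next s becomes 6; next s becomes 11; next s becomes 11; next final value 45 — matching result 45.
Checked all 36 inputs in the declared domain: the outputs agree on every one.
verdict: equivalent


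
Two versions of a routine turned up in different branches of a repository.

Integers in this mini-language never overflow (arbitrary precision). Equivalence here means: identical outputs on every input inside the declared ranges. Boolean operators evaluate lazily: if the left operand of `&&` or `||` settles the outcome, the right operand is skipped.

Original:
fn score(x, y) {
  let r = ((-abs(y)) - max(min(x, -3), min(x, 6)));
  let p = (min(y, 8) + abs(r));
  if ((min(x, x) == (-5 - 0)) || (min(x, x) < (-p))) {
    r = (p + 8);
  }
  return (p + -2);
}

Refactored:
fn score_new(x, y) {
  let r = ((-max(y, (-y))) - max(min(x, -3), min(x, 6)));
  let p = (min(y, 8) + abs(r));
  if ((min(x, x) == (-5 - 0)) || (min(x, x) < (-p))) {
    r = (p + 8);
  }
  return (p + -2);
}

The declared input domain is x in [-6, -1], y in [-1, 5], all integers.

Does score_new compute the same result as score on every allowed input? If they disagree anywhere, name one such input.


Side by side, the visible changes include: min/max/abs usage differs.
One worked example (x=-2, y=2) — score: r becomes 0; next p becomes 2; next ((min(x, x) == (-5 - 0)) || (min(x, x) < (-p))) evaluates to false; next final value 0; score_new: r becomes 0; next p becomes 2; next ((min(x, x) == (-5 - 0)) || (min(x, x) < (-p))) evaluates to false; next final value 0; agreement on 0.
Sweeping the whole domain (42 inputs) finds no disagreement.
verdict: equivalent


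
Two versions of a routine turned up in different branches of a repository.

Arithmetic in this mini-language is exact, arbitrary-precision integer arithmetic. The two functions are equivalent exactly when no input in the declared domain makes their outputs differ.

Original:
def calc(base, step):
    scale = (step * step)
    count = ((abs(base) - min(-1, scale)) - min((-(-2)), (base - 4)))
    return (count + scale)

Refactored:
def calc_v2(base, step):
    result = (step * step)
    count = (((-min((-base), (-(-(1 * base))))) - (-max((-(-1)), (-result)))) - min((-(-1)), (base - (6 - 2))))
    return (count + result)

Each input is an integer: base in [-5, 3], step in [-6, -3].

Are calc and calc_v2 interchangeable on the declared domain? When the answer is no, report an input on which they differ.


Equivalent. The edit looks behavioral (`-2` became `-1`), but over these ranges it never changes the outcome.
Sweeping the whole domain (36 inputs) finds no disagreement.
Spot check at base=-3, step=-3 — calc: scale := 9 | count := 11 | result 20. calc_v2: result := 9 | count := 11 | result 20. Both give 20.
verdict: equivalent


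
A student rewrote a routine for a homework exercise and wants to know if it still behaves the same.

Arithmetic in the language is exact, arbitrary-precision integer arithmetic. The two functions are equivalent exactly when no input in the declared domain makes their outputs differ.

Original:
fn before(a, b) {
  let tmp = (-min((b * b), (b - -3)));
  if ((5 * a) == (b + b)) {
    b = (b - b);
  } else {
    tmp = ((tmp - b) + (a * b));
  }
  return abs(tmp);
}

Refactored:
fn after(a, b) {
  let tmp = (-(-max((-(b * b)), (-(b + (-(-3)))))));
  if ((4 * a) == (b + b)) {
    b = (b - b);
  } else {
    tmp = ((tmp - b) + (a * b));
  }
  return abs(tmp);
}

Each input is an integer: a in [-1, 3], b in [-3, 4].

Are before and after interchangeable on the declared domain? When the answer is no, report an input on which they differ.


Not equivalent: a=-1, b=-2 separates them (3 vs 1).
before: tmp becomes -1; next ((5 * a) == (b + b)) evaluates to false; next tmp becomes 3; next final value 3
after: tmp becomes -1; next ((4 * a) == (b + b)) evaluates to true; next b becomes 0; next final value 1
verdict: not equivalent; witness: a=-1, b=-2


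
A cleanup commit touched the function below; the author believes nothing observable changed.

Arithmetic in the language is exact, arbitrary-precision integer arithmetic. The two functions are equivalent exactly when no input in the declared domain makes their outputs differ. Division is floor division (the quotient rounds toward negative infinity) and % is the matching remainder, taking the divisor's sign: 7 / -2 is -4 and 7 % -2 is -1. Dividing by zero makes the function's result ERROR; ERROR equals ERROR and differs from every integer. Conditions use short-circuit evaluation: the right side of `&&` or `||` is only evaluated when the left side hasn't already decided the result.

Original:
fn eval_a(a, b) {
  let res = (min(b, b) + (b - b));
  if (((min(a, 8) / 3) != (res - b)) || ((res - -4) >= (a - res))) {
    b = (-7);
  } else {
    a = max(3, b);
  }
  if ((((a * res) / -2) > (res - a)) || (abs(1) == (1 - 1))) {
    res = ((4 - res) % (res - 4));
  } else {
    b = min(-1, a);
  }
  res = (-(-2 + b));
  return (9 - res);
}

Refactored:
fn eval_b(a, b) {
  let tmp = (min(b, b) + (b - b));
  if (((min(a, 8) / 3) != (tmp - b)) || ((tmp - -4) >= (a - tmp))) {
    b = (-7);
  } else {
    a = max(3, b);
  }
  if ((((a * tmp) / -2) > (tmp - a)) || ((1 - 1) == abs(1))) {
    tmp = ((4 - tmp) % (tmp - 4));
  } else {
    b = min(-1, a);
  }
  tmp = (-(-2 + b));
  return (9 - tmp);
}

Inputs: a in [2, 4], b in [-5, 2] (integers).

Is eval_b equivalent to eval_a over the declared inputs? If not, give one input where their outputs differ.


Although local variable names differ, 24/24 inputs agree.
verdict: equivalent


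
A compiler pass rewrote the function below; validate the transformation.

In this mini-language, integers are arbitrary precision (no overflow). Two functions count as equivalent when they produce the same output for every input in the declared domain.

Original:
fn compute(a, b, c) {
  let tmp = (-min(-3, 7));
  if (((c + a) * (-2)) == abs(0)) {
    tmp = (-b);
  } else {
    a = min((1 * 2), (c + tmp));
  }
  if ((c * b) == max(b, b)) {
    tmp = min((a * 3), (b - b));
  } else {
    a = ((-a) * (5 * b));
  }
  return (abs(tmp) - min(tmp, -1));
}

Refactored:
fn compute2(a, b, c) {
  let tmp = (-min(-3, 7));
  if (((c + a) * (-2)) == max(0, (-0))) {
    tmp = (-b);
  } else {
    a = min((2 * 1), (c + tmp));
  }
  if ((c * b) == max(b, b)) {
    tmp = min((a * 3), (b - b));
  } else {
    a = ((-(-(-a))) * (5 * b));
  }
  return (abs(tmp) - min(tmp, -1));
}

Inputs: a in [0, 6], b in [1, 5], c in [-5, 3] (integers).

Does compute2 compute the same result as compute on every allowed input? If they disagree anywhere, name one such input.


Although min/max/abs usage differs; also constant usage differs, 315/315 inputs agree.
verdict: equivalent


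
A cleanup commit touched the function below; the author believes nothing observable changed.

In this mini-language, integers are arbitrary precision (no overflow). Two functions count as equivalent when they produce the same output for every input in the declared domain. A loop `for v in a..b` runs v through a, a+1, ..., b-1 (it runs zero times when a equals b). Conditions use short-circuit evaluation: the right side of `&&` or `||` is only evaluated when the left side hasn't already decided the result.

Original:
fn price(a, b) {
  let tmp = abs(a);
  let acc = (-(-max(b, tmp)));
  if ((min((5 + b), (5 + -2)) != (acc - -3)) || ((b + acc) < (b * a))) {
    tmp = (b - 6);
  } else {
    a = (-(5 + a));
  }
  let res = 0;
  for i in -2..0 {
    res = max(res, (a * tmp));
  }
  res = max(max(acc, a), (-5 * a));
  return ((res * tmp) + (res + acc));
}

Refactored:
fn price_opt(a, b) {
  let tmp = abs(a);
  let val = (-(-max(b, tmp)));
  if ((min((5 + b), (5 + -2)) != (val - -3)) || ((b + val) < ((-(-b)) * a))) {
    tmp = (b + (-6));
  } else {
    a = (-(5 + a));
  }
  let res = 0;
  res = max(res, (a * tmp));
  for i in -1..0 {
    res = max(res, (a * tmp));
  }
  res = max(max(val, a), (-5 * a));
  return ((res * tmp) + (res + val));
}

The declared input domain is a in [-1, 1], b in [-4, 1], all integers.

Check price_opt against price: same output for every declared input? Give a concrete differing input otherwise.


The two versions differ — the changes include min/max/abs usage differs; loop structure differs; statement counts differ; local variable names differ; arithmetic usage differs.
Spot check at a=1, b=1 — price: tmp=1, then acc=1, then ((min((5 + b), (5 + -2)) != (acc - -3)) || ((b + acc) < (b * a))) is true, then tmp=-5, then res=0, then (i=-2), then res=0, then (i=-1), then res=0, then res=1, then returns -3. price_opt: tmp=1, then val=1, then ((min((5 + b), (5 + -2)) != (val - -3)) || ((b + val) < ((-(-b)) * a))) is true, then tmp=-5, then res=0, then res=0, then (i=-1), then res=0, then res=1, then returns -3. Both give -3.
Sweeping the whole domain (18 inputs) finds no disagreement.
verdict: equivalent


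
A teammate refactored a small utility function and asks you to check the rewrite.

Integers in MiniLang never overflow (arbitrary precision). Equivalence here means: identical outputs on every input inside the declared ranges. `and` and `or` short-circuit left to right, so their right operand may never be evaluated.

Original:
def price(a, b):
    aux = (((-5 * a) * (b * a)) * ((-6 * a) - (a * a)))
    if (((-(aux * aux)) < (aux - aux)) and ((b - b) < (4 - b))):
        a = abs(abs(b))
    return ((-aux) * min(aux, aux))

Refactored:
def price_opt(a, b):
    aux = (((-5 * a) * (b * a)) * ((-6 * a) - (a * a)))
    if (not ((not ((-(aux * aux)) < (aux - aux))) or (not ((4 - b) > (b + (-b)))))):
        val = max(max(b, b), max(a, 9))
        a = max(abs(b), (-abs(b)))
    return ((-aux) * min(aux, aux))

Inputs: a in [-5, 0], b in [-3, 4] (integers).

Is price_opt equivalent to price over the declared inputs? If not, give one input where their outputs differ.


Equivalent — the differences include local variable names differ; also boolean connective usage differs; also statement counts differ; also constant usage differs; also arithmetic usage differs; also min/max/abs usage differs; also comparison usage differs, yet no declared input distinguishes the two.
One worked example (a=-5, b=3) — price: aux := -1875 | (((-(aux * aux)) < (aux - aux)) and ((b - b) < (4 - b))): true | a := 3 | result -3515625; price_opt: aux := -1875 | (not ((not ((-(aux * aux)) < (aux - aux))) or (not ((4 - b) > (b + (-b)))))): true | val := 9 | a := 3 | result -3515625; agreement on -3515625.
Checked all 48 inputs in the declared domain: the outputs agree on every one.
verdict: equivalent


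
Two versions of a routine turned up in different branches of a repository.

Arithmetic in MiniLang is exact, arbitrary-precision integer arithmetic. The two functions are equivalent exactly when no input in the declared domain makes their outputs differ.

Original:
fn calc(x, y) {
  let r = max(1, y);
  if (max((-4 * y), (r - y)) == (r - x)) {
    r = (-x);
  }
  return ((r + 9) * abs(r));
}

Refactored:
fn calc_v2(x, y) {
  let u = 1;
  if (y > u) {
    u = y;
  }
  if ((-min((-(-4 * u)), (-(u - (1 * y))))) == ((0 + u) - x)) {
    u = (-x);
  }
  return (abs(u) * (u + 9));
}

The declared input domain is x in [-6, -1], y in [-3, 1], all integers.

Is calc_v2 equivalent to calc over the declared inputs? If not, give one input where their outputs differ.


These are not equivalent — on x=-3, y=-3 the outputs split (10 vs 36).
calc: r := 1 | (max((-4 * y), (r - y)) == (r - x)): false | result 10
calc_v2: u := 1 | (y > u): false | ((-min((-(-4 * u)), (-(u - (1 * y))))) == ((0 + u) - x)): true | u := 3 | result 36
verdict: not equivalent; witness: x=-3, y=-3
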